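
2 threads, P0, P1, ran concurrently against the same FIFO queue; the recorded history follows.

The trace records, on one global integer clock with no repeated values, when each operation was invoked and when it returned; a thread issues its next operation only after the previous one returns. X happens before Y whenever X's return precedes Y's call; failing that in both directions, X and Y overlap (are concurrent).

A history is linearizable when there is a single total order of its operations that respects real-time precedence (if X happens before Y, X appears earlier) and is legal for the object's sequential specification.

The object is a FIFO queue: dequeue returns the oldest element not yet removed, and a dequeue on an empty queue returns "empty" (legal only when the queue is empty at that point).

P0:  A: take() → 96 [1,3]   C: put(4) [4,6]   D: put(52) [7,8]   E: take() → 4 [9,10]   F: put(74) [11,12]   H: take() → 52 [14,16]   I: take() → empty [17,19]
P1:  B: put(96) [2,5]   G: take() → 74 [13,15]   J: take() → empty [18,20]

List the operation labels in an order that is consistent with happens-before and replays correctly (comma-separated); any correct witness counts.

1. B put(96), leaving queue <96>
2. A take() → 96, leaving queue <>
3. C put(4), leaving queue <4>
4. D put(52), leaving queue <4,52>
5. E take() → 4, leaving queue <52>
6. F put(74), leaving queue <52,74>
7. H take() → 52, leaving queue <74>
8. G take() → 74, leaving queue <>
9. I take() → empty, leaving queue <>
10. J take() → empty, leaving queue <>

B, A, C, D, E, F, H, G, I, J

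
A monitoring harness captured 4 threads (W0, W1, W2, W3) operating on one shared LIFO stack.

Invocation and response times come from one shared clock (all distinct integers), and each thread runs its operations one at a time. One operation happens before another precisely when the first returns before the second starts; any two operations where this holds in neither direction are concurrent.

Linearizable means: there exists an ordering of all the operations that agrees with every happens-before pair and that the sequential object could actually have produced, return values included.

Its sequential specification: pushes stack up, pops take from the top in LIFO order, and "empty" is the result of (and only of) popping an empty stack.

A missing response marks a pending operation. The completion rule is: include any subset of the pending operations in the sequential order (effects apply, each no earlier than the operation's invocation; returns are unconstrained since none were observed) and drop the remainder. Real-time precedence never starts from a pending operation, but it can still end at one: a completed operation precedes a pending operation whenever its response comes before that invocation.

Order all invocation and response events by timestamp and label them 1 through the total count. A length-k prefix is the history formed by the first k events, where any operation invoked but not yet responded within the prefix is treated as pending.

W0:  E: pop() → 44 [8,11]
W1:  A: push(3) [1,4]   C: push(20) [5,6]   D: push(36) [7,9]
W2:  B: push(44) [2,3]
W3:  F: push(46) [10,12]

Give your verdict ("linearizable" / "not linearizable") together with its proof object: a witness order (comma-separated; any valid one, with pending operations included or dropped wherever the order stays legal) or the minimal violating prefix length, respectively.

not linearizable — minimal violating prefix: 11 events

events 1..10 are fine; event 11 — the response of E at time 11 — makes the prefix non-linearizable
the 5 completed operations admit 4 real-time orders; each fails the LIFO stack replay
no completion choice of the 1 pending operation (F) rescues it — every subset was tried
sample order A, B, C, D, E (pending dropped) stalls at step 5 — E pop() → 44 has no legal effect
sample order A, B, C, E, D (pending dropped) stalls at step 4 — E pop() → 44 has no legal effect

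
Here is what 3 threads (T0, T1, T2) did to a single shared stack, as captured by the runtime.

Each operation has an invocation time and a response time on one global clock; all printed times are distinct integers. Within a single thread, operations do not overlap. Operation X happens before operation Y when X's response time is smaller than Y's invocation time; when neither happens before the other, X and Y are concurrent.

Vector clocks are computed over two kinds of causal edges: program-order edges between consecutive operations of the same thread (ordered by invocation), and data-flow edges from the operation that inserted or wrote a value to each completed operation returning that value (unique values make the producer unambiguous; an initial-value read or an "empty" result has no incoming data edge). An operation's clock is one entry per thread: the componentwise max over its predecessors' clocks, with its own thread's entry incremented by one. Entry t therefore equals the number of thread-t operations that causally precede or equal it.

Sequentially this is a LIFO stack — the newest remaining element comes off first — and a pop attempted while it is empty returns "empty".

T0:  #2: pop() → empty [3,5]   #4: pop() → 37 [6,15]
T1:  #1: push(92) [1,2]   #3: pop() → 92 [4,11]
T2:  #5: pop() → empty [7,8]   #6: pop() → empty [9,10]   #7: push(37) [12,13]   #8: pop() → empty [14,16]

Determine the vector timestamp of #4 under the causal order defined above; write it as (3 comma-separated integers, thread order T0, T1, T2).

(2, 0, 3)

invoked at 7, #5 has no predecessors; its own T2 bump gives (0, 0, 1)
invoked at 1, #1 has no predecessors; its own T1 bump gives (0, 1, 0)
invoked at 3, #2 has no predecessors; its own T0 bump gives (1, 0, 0)
from VC(#5)=(0, 0, 1), #6 (invoked 9) maxes components and bumps T2 → (0, 0, 2)
from VC(#1)=(0, 1, 0), #3 (invoked 4) maxes components and bumps T1 → (0, 2, 0)
from VC(#6)=(0, 0, 2), #7 (invoked 12) maxes components and bumps T2 → (0, 0, 3)
from VC(#7)=(0, 0, 3), #8 (invoked 14) maxes components and bumps T2 → (0, 0, 4)
from VC(#2)=(1, 0, 0), VC(#7)=(0, 0, 3), #4 (invoked 6) maxes components and bumps T0 → (2, 0, 3)
target: VC(#4) = (2, 0, 3)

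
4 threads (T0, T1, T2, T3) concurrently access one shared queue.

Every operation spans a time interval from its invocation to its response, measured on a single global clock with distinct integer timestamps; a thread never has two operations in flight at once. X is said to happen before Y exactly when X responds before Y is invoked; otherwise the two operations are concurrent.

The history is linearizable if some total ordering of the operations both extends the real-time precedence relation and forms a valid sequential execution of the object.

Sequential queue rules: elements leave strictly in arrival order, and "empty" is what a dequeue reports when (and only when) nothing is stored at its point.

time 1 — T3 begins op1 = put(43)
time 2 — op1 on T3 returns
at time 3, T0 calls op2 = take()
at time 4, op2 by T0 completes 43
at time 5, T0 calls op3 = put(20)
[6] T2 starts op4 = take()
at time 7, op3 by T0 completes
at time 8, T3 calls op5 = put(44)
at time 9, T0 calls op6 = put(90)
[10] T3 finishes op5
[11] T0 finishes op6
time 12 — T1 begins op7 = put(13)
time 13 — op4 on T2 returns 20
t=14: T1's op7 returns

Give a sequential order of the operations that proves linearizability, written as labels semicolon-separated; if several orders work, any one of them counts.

step 1: op1 put(43) — queue <43>
step 2: op2 take() → 43 — queue <>
step 3: op3 put(20) — queue <20>
step 4: op4 take() → 20 — queue <>
step 5: op5 put(44) — queue <44>
step 6: op6 put(90) — queue <44,90>
step 7: op7 put(13) — queue <44,90,13>

op1; op2; op3; op4; op5; op6; op7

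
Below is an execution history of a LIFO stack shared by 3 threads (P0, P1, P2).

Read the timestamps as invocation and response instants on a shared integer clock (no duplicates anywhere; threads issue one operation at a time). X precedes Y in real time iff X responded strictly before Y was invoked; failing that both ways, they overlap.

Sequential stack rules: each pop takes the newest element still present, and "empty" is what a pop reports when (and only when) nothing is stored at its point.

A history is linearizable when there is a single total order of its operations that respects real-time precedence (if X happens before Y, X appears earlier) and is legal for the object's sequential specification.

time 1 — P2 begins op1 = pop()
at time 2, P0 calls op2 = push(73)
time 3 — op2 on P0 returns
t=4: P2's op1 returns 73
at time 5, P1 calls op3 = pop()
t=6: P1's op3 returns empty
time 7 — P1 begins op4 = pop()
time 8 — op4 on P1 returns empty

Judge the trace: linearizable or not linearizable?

linearizable

witness order: op2, op1, op3, op4
after step 1 (op2 push(73)): stack <73>
after step 2 (op1 pop() → 73): stack <>
after step 3 (op3 pop() → empty): stack <>
after step 4 (op4 pop() → empty): stack <>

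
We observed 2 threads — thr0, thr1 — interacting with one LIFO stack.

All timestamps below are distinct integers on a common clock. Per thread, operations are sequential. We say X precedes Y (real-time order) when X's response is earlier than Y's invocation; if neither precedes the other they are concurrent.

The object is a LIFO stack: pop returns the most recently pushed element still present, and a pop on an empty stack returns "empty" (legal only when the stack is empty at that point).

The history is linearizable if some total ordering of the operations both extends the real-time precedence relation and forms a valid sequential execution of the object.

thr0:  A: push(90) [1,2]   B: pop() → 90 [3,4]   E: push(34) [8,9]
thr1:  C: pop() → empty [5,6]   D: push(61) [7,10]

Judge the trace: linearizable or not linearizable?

linearizable

a witness: A, B, C, D, E
1. A push(90), leaving stack <90>
2. B pop() → 90, leaving stack <>
3. C pop() → empty, leaving stack <>
4. D push(61), leaving stack <61>
5. E push(34), leaving stack <61,34>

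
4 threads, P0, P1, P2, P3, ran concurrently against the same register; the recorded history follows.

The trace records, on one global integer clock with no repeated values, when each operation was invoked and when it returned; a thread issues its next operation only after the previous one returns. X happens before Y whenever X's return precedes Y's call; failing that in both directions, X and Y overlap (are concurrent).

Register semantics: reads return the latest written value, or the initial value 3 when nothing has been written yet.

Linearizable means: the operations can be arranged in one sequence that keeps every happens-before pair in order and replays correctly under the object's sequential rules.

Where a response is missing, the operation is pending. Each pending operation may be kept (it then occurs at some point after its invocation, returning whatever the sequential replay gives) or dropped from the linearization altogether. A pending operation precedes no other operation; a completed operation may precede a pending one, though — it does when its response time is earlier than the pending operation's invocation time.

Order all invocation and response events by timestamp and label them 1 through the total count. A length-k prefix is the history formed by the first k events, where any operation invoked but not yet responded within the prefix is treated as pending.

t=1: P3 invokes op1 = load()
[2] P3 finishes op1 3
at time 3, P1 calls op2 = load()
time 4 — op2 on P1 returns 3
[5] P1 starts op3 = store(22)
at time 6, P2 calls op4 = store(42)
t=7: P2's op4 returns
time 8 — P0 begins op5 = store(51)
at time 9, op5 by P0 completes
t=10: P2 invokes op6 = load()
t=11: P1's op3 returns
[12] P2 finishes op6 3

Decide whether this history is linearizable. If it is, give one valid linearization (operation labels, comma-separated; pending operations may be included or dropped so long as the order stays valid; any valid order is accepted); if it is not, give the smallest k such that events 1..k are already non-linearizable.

already the first 12 events (up to op6's response at time 12) admit no linearization; the first 11 still do
6 completed operations, 4 real-time-consistent orders — every register replay fails
for example op1, op2, op3, op4, op5, op6 fails at step 6: op6 load() → 3 is not legal there
for example op1, op2, op4, op3, op5, op6 fails at step 6: op6 load() → 3 is not legal there

not linearizable — minimal violating prefix: 12 events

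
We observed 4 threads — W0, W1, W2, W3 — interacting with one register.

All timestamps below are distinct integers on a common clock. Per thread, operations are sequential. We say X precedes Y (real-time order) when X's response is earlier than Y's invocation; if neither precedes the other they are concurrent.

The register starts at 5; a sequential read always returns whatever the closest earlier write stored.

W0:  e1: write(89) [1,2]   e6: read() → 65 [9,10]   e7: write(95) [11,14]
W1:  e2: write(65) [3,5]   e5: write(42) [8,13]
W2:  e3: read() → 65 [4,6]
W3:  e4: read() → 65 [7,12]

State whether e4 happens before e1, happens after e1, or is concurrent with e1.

after

e4 spans [7,12], e1 spans [1,2]
resp(e1)=2 < inv(e4)=7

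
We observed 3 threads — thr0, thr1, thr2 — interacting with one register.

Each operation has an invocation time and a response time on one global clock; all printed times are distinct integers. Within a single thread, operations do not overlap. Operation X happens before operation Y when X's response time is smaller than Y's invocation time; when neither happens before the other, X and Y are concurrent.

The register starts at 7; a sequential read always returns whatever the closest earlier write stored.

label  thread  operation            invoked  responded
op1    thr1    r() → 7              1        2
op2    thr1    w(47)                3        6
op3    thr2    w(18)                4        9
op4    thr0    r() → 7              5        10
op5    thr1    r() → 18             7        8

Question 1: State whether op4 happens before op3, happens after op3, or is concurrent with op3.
Answer: concurrent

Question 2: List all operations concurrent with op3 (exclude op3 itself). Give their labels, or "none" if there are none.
Answer: op2, op4, op5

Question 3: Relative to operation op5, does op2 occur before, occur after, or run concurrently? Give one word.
Answer: before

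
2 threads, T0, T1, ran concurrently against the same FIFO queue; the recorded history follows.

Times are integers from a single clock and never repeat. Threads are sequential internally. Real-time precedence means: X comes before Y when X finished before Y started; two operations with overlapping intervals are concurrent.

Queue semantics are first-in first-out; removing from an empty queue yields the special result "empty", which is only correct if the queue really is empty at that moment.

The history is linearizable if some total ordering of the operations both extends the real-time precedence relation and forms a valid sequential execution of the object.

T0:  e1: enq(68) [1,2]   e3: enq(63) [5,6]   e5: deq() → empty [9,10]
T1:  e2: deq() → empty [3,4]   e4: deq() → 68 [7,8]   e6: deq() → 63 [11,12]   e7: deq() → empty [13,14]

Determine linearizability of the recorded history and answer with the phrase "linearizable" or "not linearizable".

not linearizable

through event 3 a valid linearization exists; event 4 (e2 responding at time 4) ends that
the completed operations (2 total) allow one real-time order; the FIFO queue replay rejects it
take e1, e2: step 2 already fails, because e2 deq() → empty cannot occur there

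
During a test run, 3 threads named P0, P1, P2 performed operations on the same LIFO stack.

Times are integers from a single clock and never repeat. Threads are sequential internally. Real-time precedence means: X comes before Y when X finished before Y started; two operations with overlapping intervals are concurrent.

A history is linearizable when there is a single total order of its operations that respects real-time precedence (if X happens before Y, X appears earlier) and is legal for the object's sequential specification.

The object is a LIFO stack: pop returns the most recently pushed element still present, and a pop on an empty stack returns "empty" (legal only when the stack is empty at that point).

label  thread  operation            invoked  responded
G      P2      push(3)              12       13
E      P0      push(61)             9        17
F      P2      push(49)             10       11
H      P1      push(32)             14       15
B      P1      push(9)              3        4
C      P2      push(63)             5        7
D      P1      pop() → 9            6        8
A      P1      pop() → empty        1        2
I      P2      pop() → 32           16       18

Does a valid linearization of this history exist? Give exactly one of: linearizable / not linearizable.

linearizable

a witness: A, B, D, C, E, F, G, H, I
1. A pop() → empty, leaving stack <>
2. B push(9), leaving stack <9>
3. D pop() → 9, leaving stack <>
4. C push(63), leaving stack <63>
5. E push(61), leaving stack <63,61>
6. F push(49), leaving stack <63,61,49>
7. G push(3), leaving stack <63,61,49,3>
8. H push(32), leaving stack <63,61,49,3,32>
9. I pop() → 32, leaving stack <63,61,49,3>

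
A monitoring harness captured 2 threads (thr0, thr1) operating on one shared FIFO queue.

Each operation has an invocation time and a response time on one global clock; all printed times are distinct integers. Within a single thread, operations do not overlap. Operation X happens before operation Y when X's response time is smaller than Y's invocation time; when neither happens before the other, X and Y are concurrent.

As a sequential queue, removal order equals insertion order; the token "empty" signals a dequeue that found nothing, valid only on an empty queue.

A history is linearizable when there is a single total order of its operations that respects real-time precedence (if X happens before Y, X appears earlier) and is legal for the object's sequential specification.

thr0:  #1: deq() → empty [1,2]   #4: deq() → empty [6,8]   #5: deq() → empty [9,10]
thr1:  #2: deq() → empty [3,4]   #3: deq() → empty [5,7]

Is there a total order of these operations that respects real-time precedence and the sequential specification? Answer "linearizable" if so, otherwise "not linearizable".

linearizable

witness order: #1, #2, #3, #4, #5
after step 1 (#1 deq() → empty): queue <>
after step 2 (#2 deq() → empty): queue <>
after step 3 (#3 deq() → empty): queue <>
after step 4 (#4 deq() → empty): queue <>
after step 5 (#5 deq() → empty): queue <>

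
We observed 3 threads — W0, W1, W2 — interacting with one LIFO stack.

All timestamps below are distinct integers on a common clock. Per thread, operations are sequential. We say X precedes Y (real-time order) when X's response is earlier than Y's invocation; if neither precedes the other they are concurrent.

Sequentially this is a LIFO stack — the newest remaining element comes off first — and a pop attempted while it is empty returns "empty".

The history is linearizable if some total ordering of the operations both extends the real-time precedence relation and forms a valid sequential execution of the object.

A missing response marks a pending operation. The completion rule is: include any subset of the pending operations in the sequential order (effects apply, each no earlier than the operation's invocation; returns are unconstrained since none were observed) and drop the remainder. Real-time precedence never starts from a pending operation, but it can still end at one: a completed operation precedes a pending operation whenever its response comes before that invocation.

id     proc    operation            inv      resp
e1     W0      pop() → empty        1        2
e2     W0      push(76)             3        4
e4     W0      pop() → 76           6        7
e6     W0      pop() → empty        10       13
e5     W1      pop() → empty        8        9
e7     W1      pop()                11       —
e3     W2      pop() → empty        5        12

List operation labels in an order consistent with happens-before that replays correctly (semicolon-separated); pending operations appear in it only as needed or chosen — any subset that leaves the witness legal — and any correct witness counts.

after step 1 (e1 pop() → empty): stack <>
after step 2 (e2 push(76)): stack <76>
after step 3 (e4 pop() → 76): stack <>
after step 4 (e3 pop() → empty): stack <>
after step 5 (e5 pop() → empty): stack <>
after step 6 (e6 pop() → empty): stack <>

e1; e2; e4; e3; e5; e6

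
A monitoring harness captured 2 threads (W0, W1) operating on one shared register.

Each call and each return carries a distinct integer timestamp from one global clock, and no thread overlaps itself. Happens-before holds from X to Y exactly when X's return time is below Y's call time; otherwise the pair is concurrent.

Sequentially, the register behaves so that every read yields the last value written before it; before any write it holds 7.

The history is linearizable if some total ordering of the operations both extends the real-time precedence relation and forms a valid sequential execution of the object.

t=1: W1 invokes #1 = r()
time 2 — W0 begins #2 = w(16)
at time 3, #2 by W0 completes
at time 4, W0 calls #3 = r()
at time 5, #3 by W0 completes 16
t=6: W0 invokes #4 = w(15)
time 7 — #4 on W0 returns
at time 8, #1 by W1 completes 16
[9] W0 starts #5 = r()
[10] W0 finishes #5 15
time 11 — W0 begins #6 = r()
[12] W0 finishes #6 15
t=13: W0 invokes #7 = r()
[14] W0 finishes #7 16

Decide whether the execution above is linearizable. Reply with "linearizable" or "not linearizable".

not linearizable

the violation lands at event 14, #7's response at time 14: events 1..13 linearize, events 1..14 do not
7 completed operations, 4 real-time-consistent orders — every register replay fails
e.g. #1, #2, #3, #4, #5, #6, #7: illegal at step 1, since #1 r() → 16 cannot apply there
e.g. #2, #1, #3, #4, #5, #6, #7: illegal at step 7, since #7 r() → 16 cannot apply there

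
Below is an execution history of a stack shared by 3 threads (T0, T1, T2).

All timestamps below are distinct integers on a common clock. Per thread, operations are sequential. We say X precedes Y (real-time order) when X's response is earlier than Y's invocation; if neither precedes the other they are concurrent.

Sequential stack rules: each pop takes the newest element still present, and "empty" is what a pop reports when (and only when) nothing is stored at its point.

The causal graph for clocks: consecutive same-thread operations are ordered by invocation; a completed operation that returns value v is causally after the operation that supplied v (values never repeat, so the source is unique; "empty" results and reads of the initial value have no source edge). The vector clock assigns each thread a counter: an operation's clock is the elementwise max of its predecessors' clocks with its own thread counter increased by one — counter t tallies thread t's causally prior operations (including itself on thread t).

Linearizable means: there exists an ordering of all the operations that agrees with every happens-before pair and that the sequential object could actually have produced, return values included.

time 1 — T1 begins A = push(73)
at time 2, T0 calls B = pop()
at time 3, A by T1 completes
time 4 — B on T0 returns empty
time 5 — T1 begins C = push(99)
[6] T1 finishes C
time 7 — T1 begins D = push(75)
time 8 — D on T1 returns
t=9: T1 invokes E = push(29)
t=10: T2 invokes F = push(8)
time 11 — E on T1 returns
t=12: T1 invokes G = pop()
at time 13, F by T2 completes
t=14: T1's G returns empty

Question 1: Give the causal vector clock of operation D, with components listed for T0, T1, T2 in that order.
(0, 3, 0)

F, invoked 10, has no incoming edges; only T2's bump applies → (0, 0, 1)
A, invoked 1, has no incoming edges; only T1's bump applies → (0, 1, 0)
B, invoked 2, has no incoming edges; only T0's bump applies → (1, 0, 0)
from VC(A)=(0, 1, 0), C (invoked 5) maxes components and bumps T1 → (0, 2, 0)
from VC(C)=(0, 2, 0), D (invoked 7) maxes components and bumps T1 → (0, 3, 0)
from VC(D)=(0, 3, 0), E (invoked 9) maxes components and bumps T1 → (0, 4, 0)
from VC(E)=(0, 4, 0), G (invoked 12) maxes components and bumps T1 → (0, 5, 0)
target: VC(D) = (0, 3, 0)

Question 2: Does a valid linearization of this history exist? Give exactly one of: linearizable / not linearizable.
not linearizable

the violation lands at event 14, G's response at time 14: events 1..13 linearize, events 1..14 do not
all 6 real-time-respecting orders fail — 7 completed stack operations, no legal replay
for example A, B, C, D, E, F, G fails at step 2: B pop() → empty is not legal there
for example A, B, C, D, E, G, F fails at step 2: B pop() → empty is not legal there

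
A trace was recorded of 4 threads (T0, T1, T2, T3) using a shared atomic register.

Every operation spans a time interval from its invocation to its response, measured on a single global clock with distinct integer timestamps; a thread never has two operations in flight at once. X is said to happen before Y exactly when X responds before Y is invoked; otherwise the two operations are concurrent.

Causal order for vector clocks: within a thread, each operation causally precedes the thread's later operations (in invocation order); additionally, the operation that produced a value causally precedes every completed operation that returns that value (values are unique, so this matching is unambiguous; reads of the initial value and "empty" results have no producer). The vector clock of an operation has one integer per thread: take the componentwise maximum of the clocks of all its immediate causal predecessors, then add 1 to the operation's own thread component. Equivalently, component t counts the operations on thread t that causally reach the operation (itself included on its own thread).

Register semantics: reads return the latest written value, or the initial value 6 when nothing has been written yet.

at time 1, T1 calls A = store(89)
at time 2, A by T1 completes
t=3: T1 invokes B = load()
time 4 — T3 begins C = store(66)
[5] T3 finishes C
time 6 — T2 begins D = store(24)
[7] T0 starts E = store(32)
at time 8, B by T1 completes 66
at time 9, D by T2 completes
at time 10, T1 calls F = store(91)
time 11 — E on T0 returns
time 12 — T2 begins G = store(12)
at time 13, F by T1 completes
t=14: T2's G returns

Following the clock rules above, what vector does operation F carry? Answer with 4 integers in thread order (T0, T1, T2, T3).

(0, 3, 0, 1)

root op C, invoked 4: fresh clock plus T3's own tick → (0, 0, 0, 1)
root op D, invoked 6: fresh clock plus T2's own tick → (0, 0, 1, 0)
root op A, invoked 1: fresh clock plus T1's own tick → (0, 1, 0, 0)
root op E, invoked 7: fresh clock plus T0's own tick → (1, 0, 0, 0)
G, invoked 12, takes VC(D)=(0, 0, 1, 0) under max, adds 1 for T2 → (0, 0, 2, 0)
B, invoked 3, takes VC(A)=(0, 1, 0, 0), VC(C)=(0, 0, 0, 1) under max, adds 1 for T1 → (0, 2, 0, 1)
F, invoked 10, takes VC(B)=(0, 2, 0, 1) under max, adds 1 for T1 → (0, 3, 0, 1)
target: VC(F) = (0, 3, 0, 1)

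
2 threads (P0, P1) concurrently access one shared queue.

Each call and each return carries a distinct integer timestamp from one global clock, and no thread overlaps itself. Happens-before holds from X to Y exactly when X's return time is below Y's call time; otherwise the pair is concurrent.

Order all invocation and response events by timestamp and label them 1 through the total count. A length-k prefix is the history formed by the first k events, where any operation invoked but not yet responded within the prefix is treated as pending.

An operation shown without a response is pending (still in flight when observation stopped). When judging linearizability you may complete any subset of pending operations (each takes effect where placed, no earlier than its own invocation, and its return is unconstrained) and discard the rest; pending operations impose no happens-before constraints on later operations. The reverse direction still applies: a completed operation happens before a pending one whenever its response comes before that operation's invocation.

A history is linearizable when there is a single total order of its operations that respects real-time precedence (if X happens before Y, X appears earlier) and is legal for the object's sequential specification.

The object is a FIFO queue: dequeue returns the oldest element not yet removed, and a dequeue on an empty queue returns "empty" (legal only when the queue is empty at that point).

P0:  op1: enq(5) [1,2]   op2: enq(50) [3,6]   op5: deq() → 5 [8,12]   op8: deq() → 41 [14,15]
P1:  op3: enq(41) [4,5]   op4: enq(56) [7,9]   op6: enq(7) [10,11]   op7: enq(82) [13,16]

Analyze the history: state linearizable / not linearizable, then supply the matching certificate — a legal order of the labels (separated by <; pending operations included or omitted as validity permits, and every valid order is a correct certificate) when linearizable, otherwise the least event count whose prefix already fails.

linearizable — witness: op1 < op3 < op2 < op4 < op5 < op6 < op7 < op8

after step 1 (op1 enq(5)): queue <5>
after step 2 (op3 enq(41)): queue <5,41>
after step 3 (op2 enq(50)): queue <5,41,50>
after step 4 (op4 enq(56)): queue <5,41,50,56>
after step 5 (op5 deq() → 5): queue <41,50,56>
after step 6 (op6 enq(7)): queue <41,50,56,7>
after step 7 (op7 enq(82)): queue <41,50,56,7,82>
after step 8 (op8 deq() → 41): queue <50,56,7,82>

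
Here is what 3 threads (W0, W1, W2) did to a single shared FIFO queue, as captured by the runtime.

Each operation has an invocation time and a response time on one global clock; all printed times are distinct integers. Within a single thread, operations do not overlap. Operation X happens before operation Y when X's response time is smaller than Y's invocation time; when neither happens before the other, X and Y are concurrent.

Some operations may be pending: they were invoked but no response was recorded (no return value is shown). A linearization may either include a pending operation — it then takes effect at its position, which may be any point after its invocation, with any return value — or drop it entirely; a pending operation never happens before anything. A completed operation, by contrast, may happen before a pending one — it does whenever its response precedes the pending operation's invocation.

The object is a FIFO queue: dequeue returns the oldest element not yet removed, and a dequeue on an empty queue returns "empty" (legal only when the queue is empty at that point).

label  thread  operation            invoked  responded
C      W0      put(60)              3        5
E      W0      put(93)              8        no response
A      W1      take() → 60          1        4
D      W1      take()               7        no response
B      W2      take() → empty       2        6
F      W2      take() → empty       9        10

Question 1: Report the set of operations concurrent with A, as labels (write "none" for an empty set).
A runs from 1 to 4; window-overlapping ops are concurrent
B [2,6]: concurrent
C [3,5]: concurrent
D [7,…): after
E [8,…): after
F [9,10]: after

B, C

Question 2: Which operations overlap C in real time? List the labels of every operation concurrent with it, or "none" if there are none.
C spans [3,5]; an op avoiding the whole window 3..5 is ordered, any other is concurrent
A [1,4]: concurrent
B [2,6]: concurrent
D [7,…): after
E [8,…): after
F [9,10]: after

A, B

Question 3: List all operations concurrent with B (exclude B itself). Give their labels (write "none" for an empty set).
overlap test against B [2,6]: concurrent iff the interval meets 2..6
A [1,4]: concurrent
C [3,5]: concurrent
D [7,…): after
E [8,…): after
F [9,10]: after

A, C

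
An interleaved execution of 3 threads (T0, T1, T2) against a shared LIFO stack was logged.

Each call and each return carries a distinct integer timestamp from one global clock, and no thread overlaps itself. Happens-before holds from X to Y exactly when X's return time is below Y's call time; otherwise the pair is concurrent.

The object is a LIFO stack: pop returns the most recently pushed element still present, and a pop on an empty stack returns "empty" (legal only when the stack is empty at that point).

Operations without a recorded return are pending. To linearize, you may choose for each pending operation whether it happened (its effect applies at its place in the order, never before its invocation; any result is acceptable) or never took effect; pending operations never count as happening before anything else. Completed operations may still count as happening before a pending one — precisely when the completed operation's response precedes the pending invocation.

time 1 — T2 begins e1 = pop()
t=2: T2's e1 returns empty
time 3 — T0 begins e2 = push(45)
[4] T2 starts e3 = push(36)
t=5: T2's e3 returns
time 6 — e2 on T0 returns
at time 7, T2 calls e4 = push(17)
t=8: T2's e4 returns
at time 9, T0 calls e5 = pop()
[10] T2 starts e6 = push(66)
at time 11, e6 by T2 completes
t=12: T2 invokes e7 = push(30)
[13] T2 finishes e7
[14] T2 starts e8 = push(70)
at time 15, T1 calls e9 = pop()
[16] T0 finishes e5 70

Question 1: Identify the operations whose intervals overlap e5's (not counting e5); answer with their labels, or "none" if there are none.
e6, e7, e8, e9

concurrent with e5 ([9,16]): every op whose interval crosses 9..16
e1 [1,2]: before
e2 [3,6]: before
e3 [4,5]: before
e4 [7,8]: before
e6 [10,11]: concurrent
e7 [12,13]: concurrent
e8 [14,…): concurrent
e9 [15,…): concurrent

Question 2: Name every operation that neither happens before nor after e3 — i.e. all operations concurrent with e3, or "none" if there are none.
e2

e3 spans [4,5]; an op avoiding the whole window 4..5 is ordered, any other is concurrent
e1 [1,2]: before
e2 [3,6]: concurrent
e4 [7,8]: after
e5 [9,16]: after
e6 [10,11]: after
e7 [12,13]: after
e8 [14,…): after
e9 [15,…): after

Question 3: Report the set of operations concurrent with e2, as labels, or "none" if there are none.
e3

overlap test against e2 [3,6]: concurrent iff the interval meets 3..6
e1 [1,2]: before
e3 [4,5]: concurrent
e4 [7,8]: after
e5 [9,16]: after
e6 [10,11]: after
e7 [12,13]: after
e8 [14,…): after
e9 [15,…): after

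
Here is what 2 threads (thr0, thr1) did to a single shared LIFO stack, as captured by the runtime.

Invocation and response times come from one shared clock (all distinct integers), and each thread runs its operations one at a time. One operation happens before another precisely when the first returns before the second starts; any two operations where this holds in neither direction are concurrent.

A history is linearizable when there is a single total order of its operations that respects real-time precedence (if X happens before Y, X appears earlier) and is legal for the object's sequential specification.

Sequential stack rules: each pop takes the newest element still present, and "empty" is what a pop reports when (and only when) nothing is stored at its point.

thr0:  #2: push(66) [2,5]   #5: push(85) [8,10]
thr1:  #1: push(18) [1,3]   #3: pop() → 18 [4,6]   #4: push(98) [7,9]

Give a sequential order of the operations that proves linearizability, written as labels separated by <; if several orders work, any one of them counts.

#1 < #3 < #2 < #4 < #5

1. #1 push(18), leaving stack <18>
2. #3 pop() → 18, leaving stack <>
3. #2 push(66), leaving stack <66>
4. #4 push(98), leaving stack <66,98>
5. #5 push(85), leaving stack <66,98,85>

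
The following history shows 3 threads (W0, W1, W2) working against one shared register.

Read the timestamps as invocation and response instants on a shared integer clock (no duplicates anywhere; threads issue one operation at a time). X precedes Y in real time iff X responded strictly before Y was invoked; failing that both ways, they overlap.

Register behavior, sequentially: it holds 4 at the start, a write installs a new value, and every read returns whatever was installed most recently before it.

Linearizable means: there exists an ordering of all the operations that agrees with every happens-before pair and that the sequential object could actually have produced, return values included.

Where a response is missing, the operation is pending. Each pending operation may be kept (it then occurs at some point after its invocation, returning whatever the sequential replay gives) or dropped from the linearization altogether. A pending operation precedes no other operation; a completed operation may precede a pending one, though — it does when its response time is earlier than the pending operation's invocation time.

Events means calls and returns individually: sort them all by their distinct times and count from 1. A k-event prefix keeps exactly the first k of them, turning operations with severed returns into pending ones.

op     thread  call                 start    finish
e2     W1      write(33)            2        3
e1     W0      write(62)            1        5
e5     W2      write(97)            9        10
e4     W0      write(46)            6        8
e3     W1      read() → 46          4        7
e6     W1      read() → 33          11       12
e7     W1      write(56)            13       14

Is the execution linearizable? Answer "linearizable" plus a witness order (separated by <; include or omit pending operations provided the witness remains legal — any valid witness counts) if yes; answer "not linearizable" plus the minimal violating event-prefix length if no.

not linearizable — minimal violating prefix: 12 events

already the first 12 events (up to e6's response at time 12) admit no linearization; the first 11 still do
all 5 real-time-respecting orders fail — 6 completed register operations, no legal replay
e.g. e1, e2, e3, e4, e5, e6: illegal at step 3, since e3 read() → 46 cannot apply there
e.g. e1, e2, e4, e3, e5, e6: illegal at step 6, since e6 read() → 33 cannot apply there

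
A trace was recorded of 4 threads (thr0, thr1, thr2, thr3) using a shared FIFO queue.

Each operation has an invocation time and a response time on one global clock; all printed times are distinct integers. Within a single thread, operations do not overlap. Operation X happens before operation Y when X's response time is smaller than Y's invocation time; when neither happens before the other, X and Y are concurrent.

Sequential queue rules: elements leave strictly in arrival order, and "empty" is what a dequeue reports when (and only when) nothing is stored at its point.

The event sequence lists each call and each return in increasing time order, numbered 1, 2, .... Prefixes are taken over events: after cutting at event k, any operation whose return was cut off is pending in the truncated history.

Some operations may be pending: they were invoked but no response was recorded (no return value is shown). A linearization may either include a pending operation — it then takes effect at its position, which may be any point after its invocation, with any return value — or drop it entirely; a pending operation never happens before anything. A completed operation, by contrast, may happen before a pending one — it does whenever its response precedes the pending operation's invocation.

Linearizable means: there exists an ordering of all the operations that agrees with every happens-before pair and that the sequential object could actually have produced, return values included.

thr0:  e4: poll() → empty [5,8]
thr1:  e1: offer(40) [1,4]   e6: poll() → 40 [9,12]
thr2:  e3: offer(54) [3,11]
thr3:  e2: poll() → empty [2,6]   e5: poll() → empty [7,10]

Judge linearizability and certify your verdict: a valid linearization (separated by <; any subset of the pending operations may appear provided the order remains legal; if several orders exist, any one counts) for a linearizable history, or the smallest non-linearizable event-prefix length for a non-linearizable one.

not linearizable — minimal violating prefix: 10 events

through event 9 a valid linearization exists; event 10 (e5 responding at time 10) ends that
4 completed operations, 5 real-time-consistent orders — every FIFO queue replay fails
every completion of the 2 pending operations (e3, e6) was checked; none linearizes
take e1, e2, e4, e5 (pending dropped): step 2 already fails, because e2 poll() → empty cannot occur there
take e1, e2, e5, e4 (pending dropped): step 2 already fails, because e2 poll() → empty cannot occur there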